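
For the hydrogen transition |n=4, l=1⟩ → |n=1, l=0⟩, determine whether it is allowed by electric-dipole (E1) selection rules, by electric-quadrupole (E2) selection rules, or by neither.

E1

Δl = 0 − 1 = -1; l_i + l_f = 1.
E1 (Δl = ±1): satisfied.
E2 (Δl = 0,±2, l_i+l_f ≥ 2): not satisfied.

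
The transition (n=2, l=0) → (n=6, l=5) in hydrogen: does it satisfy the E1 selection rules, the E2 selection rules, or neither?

neither

Δl = 5 − 0 = +5; l_i + l_f = 5.
E1 (Δl = ±1): not satisfied.
E2 (Δl = 0,±2, l_i+l_f ≥ 2): not satisfied.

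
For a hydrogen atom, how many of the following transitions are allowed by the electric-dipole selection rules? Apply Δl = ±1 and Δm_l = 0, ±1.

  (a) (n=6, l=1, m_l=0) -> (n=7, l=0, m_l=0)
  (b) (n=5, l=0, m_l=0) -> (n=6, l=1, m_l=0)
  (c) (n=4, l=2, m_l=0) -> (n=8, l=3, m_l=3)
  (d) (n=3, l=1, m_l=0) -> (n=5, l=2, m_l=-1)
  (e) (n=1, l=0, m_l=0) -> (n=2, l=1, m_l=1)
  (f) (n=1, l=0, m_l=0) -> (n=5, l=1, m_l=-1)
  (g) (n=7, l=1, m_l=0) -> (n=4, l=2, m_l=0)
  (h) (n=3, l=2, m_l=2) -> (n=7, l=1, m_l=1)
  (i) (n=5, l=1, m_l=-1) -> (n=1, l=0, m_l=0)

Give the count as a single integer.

(a) allowed
(b) allowed
(c) forbidden — Δm_l = +3 (E1 requires Δm_l = 0, ±1)
(d) allowed
(e) allowed
(f) allowed
(g) allowed
(h) allowed
(i) allowed
Total allowed: 8 of 9.

8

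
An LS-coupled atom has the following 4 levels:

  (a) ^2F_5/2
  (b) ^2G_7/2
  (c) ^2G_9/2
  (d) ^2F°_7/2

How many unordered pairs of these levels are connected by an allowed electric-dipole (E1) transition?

3

(a)–(b): forbidden (parity).
(a)–(c): forbidden (parity, ΔJ).
(a)–(d): allowed.
(b)–(c): forbidden (parity).
(b)–(d): allowed.
(c)–(d): allowed.
Allowed pairs: 3 of 6.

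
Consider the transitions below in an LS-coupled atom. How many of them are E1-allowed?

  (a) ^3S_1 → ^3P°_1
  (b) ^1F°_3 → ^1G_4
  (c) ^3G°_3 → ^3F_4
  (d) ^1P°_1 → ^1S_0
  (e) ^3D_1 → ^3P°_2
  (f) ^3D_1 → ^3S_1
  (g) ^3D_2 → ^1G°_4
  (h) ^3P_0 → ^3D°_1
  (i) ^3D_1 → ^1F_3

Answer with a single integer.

(a) allowed
(b) allowed
(c) allowed
(d) allowed
(e) allowed
(f) forbidden (parity, ΔL fail)
(g) forbidden (ΔS, ΔL, ΔJ fail)
(h) allowed
(i) forbidden (parity, ΔS, ΔJ fail)
Total allowed: 6 of 9.

6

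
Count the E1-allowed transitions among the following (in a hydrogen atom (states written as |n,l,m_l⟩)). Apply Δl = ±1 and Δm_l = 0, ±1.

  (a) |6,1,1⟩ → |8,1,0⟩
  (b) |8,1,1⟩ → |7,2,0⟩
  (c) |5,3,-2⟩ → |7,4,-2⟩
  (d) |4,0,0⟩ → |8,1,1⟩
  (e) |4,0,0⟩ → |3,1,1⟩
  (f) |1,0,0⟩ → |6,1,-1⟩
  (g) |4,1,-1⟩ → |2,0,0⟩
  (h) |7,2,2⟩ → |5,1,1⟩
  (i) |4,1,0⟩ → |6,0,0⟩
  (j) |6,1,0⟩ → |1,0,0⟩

9

(a) forbidden — Δl = +0 (E1 requires Δl = ±1)
(b) allowed
(c) allowed
(d) allowed
(e) allowed
(f) allowed
(g) allowed
(h) allowed
(i) allowed
(j) allowed
Total allowed: 9 of 10.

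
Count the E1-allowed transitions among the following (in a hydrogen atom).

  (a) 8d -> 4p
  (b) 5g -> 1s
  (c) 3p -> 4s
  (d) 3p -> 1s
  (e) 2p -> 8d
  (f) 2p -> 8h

4

(a) allowed
(b) forbidden — Δl = -4 (E1 requires Δl = ±1)
(c) allowed
(d) allowed
(e) allowed
(f) forbidden — Δl = +4 (E1 requires Δl = ±1)
Total allowed: 4 of 6.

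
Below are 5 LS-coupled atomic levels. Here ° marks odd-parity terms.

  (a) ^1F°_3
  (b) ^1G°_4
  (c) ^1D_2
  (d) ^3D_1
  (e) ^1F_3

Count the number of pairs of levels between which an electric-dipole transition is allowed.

3

(a)–(b): forbidden (parity).
(a)–(c): allowed.
(a)–(d): forbidden (ΔS, ΔJ).
(a)–(e): allowed.
(b)–(c): forbidden (ΔL, ΔJ).
(b)–(d): forbidden (ΔS, ΔL, ΔJ).
(b)–(e): allowed.
(c)–(d): forbidden (parity, ΔS).
(c)–(e): forbidden (parity).
(d)–(e): forbidden (parity, ΔS, ΔJ).
Allowed pairs: 3 of 10.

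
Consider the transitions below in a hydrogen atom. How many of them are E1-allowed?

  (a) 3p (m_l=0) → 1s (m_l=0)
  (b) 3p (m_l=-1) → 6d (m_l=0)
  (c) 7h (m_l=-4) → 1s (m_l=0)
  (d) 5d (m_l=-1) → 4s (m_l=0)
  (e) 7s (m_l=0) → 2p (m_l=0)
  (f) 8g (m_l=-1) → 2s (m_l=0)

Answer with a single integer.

3

(a) allowed
(b) allowed
(c) forbidden — Δl = -5 (E1 requires Δl = ±1); Δm_l = +4 (E1 requires Δm_l = 0, ±1)
(d) forbidden — Δl = -2 (E1 requires Δl = ±1)
(e) allowed
(f) forbidden — Δl = -4 (E1 requires Δl = ±1)
Total allowed: 3 of 6.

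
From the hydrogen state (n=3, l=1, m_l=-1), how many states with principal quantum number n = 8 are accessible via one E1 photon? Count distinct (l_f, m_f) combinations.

4

E1 requires Δl = ±1, so l_f ∈ {0, 2}; with 0 ≤ l_f ≤ n_f−1 = 7, the allowed l_f values are {0, 2}.
For l_f = 0: m_f ∈ {m_i−1, m_i, m_i+1} ∩ [−0, 0] = {0} → 1 state.
For l_f = 2: m_f ∈ {m_i−1, m_i, m_i+1} ∩ [−2, 2] = {-2, -1, 0} → 3 states.
Total: 4.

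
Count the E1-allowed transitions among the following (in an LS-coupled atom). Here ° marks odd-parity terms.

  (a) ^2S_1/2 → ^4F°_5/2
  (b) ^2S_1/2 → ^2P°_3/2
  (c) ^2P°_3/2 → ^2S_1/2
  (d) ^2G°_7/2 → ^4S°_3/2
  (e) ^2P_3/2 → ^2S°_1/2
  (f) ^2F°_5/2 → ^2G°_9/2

(a) forbidden (ΔS, ΔL, ΔJ fail)
(b) allowed
(c) allowed
(d) forbidden (parity, ΔS, ΔL, ΔJ fail)
(e) allowed
(f) forbidden (parity, ΔJ fail)
Total allowed: 3 of 6.

3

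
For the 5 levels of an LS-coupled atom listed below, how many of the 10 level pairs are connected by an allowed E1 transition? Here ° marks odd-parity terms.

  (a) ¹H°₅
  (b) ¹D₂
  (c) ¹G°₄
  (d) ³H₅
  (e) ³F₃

0

(a)–(b): forbidden (ΔL, ΔJ).
(a)–(c): forbidden (parity).
(a)–(d): forbidden (ΔS).
(a)–(e): forbidden (ΔS, ΔL, ΔJ).
(b)–(c): forbidden (ΔL, ΔJ).
(b)–(d): forbidden (parity, ΔS, ΔL, ΔJ).
(b)–(e): forbidden (parity, ΔS).
(c)–(d): forbidden (ΔS).
(c)–(e): forbidden (ΔS).
(d)–(e): forbidden (parity, ΔL, ΔJ).
Allowed pairs: 0 of 10.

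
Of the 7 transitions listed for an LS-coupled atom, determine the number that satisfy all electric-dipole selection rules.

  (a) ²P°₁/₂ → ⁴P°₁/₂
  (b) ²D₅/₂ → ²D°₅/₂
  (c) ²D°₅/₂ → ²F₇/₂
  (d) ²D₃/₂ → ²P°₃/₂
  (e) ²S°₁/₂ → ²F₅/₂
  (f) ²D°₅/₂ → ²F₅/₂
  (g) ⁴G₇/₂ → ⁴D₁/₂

(a) forbidden (parity, ΔS fail)
(b) allowed
(c) allowed
(d) allowed
(e) forbidden (ΔL, ΔJ fail)
(f) allowed
(g) forbidden (parity, ΔL, ΔJ fail)
Total allowed: 4 of 7.

4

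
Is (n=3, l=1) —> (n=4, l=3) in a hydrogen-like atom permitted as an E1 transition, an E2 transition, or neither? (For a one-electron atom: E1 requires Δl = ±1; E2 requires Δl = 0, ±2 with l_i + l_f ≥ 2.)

E2

Δl = 3 − 1 = +2; l_i + l_f = 4.
E1 (Δl = ±1): not satisfied.
E2 (Δl = 0,±2, l_i+l_f ≥ 2): satisfied.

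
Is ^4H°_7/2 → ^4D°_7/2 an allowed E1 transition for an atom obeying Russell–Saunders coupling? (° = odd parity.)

Initial level: S=3/2, L=5, J=7/2, parity odd. Final level: S=3/2, L=2, J=7/2, parity odd.
Parity must change: odd → odd — ✗.
ΔS = 0: S: 3/2 → 3/2 — ✓.
ΔL = 0, ±1 (not L=0↔0): L: 5 → 2, ΔL = -3 — ✗.
ΔJ = 0, ±1 (not J=0↔0): J: 7/2 → 7/2, ΔJ = +0 — ✓.
Rule(s) violated: parity, ΔL.

forbidden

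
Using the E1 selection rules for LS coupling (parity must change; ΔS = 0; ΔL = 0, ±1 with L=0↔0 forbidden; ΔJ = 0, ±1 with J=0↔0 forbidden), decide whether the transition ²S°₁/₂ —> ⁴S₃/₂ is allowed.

Reading off the term symbols: S 1/2→3/2, L 0→0, J 1/2→3/2, parity odd→even.
Parity must change: odd → even — ok.
ΔS = 0: S: 1/2 → 3/2 — fails.
ΔL = 0, ±1 (not L=0↔0): L: 0 → 0, ΔL = +0 — fails.
ΔJ = 0, ±1 (not J=0↔0): J: 1/2 → 3/2, ΔJ = +1 — ok.
Rule(s) violated: ΔS, ΔL.

forbidden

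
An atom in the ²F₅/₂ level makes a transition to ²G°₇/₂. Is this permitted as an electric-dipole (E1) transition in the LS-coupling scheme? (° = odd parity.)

allowed

Reading off the term symbols: S 1/2→1/2, L 3→4, J 5/2→7/2, parity even→odd.
ΔS = 0: S: 1/2 → 1/2 — ✓.
Parity must change: even → odd — ✓.
ΔJ = 0, ±1 (not J=0↔0): J: 5/2 → 7/2, ΔJ = +1 — ✓.
ΔL = 0, ±1 (not L=0↔0): L: 3 → 4, ΔL = +1 — ✓.
All four E1 rules are satisfied.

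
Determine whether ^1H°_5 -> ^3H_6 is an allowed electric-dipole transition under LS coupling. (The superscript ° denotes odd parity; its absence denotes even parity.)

Reading off the term symbols: S 0→1, L 5→5, J 5→6, parity odd→even.
Parity must change: odd → even — passes.
ΔS = 0: S: 0 → 1 — fails.
ΔL = 0, ±1 (not L=0↔0): L: 5 → 5, ΔL = +0 — passes.
ΔJ = 0, ±1 (not J=0↔0): J: 5 → 6, ΔJ = +1 — passes.
Rule(s) violated: ΔS.

forbidden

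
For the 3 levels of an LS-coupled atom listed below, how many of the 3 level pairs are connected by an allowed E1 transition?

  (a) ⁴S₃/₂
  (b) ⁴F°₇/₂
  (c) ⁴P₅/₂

0

(a)–(b): forbidden (ΔL, ΔJ).
(a)–(c): forbidden (parity).
(b)–(c): forbidden (ΔL).
Allowed pairs: 0 of 3.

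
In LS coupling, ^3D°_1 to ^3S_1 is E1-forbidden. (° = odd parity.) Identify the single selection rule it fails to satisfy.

the ΔL = 0, ±1 rule

ΔL = 0, ±1 (not L=0↔0): L: 2 → 0, ΔL = -2 — fails.
Parity must change: odd → even — ok.
ΔJ = 0, ±1 (not J=0↔0): J: 1 → 1, ΔJ = +0 — ok.
ΔS = 0: S: 1 → 1 — ok.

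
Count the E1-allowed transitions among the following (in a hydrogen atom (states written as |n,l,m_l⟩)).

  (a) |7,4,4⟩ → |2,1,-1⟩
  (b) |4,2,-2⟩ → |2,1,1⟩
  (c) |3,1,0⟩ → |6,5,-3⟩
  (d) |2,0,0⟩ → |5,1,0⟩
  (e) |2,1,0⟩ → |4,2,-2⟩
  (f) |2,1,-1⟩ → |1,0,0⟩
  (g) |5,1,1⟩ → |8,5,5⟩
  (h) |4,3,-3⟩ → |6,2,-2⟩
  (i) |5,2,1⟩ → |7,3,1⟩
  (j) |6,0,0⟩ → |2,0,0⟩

(a) forbidden — Δl = -3 (E1 requires Δl = ±1); Δm_l = -5 (E1 requires Δm_l = 0, ±1)
(b) forbidden — Δm_l = +3 (E1 requires Δm_l = 0, ±1)
(c) forbidden — Δl = +4 (E1 requires Δl = ±1); Δm_l = -3 (E1 requires Δm_l = 0, ±1)
(d) allowed
(e) forbidden — Δm_l = -2 (E1 requires Δm_l = 0, ±1)
(f) allowed
(g) forbidden — Δl = +4 (E1 requires Δl = ±1); Δm_l = +4 (E1 requires Δm_l = 0, ±1)
(h) allowed
(i) allowed
(j) forbidden — Δl = +0 (E1 requires Δl = ±1)
Total allowed: 4 of 10.

4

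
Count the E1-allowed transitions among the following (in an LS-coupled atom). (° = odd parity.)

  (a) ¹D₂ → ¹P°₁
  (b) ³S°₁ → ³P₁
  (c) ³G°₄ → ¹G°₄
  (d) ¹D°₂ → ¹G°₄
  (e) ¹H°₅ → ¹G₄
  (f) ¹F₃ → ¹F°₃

4

(a) allowed
(b) allowed
(c) forbidden (parity, ΔS fail)
(d) forbidden (parity, ΔL, ΔJ fail)
(e) allowed
(f) allowed
Total allowed: 4 of 6.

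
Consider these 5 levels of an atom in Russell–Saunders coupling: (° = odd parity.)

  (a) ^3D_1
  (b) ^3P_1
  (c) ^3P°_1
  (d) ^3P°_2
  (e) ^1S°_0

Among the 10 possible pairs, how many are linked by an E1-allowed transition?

4

(a)–(b): forbidden (parity).
(a)–(c): allowed.
(a)–(d): allowed.
(a)–(e): forbidden (ΔS, ΔL).
(b)–(c): allowed.
(b)–(d): allowed.
(b)–(e): forbidden (ΔS).
(c)–(d): forbidden (parity).
(c)–(e): forbidden (parity, ΔS).
(d)–(e): forbidden (parity, ΔS, ΔJ).
Allowed pairs: 4 of 10.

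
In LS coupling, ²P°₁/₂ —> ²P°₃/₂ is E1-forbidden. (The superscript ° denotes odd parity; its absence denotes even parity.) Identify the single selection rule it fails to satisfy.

ΔJ = 0, ±1 (not J=0↔0): J: 1/2 → 3/2, ΔJ = +1 — passes.
ΔL = 0, ±1 (not L=0↔0): L: 1 → 1, ΔL = +0 — passes.
Parity must change: odd → odd — fails.
ΔS = 0: S: 1/2 → 1/2 — passes.

parity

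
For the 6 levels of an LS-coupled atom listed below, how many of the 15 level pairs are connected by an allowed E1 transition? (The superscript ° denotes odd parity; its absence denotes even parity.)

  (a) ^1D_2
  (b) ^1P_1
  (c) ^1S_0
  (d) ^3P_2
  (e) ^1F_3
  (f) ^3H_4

0

(a)–(b): forbidden (parity).
(a)–(c): forbidden (parity, ΔL, ΔJ).
(a)–(d): forbidden (parity, ΔS).
(a)–(e): forbidden (parity).
(a)–(f): forbidden (parity, ΔS, ΔL, ΔJ).
(b)–(c): forbidden (parity).
(b)–(d): forbidden (parity, ΔS).
(b)–(e): forbidden (parity, ΔL, ΔJ).
(b)–(f): forbidden (parity, ΔS, ΔL, ΔJ).
(c)–(d): forbidden (parity, ΔS, ΔJ).
(c)–(e): forbidden (parity, ΔL, ΔJ).
(c)–(f): forbidden (parity, ΔS, ΔL, ΔJ).
(d)–(e): forbidden (parity, ΔS, ΔL).
(d)–(f): forbidden (parity, ΔL, ΔJ).
(e)–(f): forbidden (parity, ΔS, ΔL).
Allowed pairs: 0 of 15.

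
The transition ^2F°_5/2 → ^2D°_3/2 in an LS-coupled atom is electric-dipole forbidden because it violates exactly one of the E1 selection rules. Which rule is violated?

parity

Reading off the term symbols: S 1/2→1/2, L 3→2, J 5/2→3/2, parity odd→odd.
Parity must change: odd → odd — fails.
ΔS = 0: S: 1/2 → 1/2 — passes.
ΔL = 0, ±1 (not L=0↔0): L: 3 → 2, ΔL = -1 — passes.
ΔJ = 0, ±1 (not J=0↔0): J: 5/2 → 3/2, ΔJ = -1 — passes.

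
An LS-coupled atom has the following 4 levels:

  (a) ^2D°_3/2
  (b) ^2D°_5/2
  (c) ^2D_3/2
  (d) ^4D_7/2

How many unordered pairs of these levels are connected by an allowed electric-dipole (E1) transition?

(a)–(b): forbidden (parity).
(a)–(c): allowed.
(a)–(d): forbidden (ΔS, ΔJ).
(b)–(c): allowed.
(b)–(d): forbidden (ΔS).
(c)–(d): forbidden (parity, ΔS, ΔJ).
Allowed pairs: 2 of 6.

2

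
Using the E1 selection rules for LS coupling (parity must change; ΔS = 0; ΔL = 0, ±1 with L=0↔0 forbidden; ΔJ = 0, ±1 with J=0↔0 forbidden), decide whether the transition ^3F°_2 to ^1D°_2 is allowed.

forbidden

Reading off the term symbols: S 1→0, L 3→2, J 2→2, parity odd→odd.
ΔS = 0: S: 1 → 0 — fails.
ΔJ = 0, ±1 (not J=0↔0): J: 2 → 2, ΔJ = +0 — ok.
ΔL = 0, ±1 (not L=0↔0): L: 3 → 2, ΔL = -1 — ok.
Parity must change: odd → odd — fails.
Rule(s) violated: parity, ΔS.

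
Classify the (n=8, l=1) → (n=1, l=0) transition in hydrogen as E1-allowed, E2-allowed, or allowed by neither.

Δl = 0 − 1 = -1; l_i + l_f = 1.
E1 (Δl = ±1): satisfied.
E2 (Δl = 0,±2, l_i+l_f ≥ 2): not satisfied.

E1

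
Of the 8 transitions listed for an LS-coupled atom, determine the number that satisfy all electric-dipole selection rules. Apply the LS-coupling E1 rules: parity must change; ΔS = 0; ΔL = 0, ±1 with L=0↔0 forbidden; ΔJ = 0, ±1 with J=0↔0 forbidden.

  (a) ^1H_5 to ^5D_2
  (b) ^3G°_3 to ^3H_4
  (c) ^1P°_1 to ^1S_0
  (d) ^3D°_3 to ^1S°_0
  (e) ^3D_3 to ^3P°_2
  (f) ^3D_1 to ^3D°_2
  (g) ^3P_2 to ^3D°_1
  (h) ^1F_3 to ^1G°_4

6

(a) forbidden (parity, ΔS, ΔL, ΔJ fail)
(b) allowed
(c) allowed
(d) forbidden (parity, ΔS, ΔL, ΔJ fail)
(e) allowed
(f) allowed
(g) allowed
(h) allowed
Total allowed: 6 of 8.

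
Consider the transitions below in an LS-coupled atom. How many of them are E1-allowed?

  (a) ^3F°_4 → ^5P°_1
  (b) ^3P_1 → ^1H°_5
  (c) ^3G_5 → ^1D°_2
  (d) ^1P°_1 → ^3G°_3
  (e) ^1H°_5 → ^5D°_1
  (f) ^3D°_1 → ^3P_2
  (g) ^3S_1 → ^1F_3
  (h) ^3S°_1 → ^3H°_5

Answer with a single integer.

(a) forbidden (parity, ΔS, ΔL, ΔJ fail)
(b) forbidden (ΔS, ΔL, ΔJ fail)
(c) forbidden (ΔS, ΔL, ΔJ fail)
(d) forbidden (parity, ΔS, ΔL, ΔJ fail)
(e) forbidden (parity, ΔS, ΔL, ΔJ fail)
(f) allowed
(g) forbidden (parity, ΔS, ΔL, ΔJ fail)
(h) forbidden (parity, ΔL, ΔJ fail)
Total allowed: 1 of 8.

1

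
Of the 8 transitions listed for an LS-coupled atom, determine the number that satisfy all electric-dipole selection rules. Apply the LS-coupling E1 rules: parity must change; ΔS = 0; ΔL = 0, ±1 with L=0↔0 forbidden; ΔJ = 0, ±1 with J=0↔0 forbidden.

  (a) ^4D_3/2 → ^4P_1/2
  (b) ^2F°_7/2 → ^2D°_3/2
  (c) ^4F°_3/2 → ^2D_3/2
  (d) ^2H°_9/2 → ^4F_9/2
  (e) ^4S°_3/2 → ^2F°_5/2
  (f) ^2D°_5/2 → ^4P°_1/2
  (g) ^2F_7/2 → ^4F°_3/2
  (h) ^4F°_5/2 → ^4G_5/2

1

(a) forbidden (parity fails)
(b) forbidden (parity, ΔJ fail)
(c) forbidden (ΔS fails)
(d) forbidden (ΔS, ΔL fail)
(e) forbidden (parity, ΔS, ΔL fail)
(f) forbidden (parity, ΔS, ΔJ fail)
(g) forbidden (ΔS, ΔJ fail)
(h) allowed
Total allowed: 1 of 8.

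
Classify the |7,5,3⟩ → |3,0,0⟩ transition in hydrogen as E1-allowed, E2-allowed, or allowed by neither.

Δl = 0 − 5 = -5; l_i + l_f = 5.
Δm_l = -3.
E1 (Δl = ±1, |Δm_l| ≤ 1): not satisfied.
E2 (Δl = 0,±2, l_i+l_f ≥ 2, |Δm_l| ≤ 2): not satisfied.

neither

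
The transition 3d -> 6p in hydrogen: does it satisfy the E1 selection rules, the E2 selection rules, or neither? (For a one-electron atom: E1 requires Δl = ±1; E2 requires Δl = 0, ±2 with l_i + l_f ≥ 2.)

Δl = 1 − 2 = -1; l_i + l_f = 3.
E1 (Δl = ±1): satisfied.
E2 (Δl = 0,±2, l_i+l_f ≥ 2): not satisfied.

E1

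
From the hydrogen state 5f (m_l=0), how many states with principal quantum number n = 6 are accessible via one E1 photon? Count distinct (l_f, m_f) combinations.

E1 requires Δl = ±1, so l_f ∈ {2, 4}; with 0 ≤ l_f ≤ n_f−1 = 5, the allowed l_f values are {2, 4}.
For l_f = 2: m_f ∈ {m_i−1, m_i, m_i+1} ∩ [−2, 2] = {-1, 0, 1} → 3 states.
For l_f = 4: m_f ∈ {m_i−1, m_i, m_i+1} ∩ [−4, 4] = {-1, 0, 1} → 3 states.
Total: 6.

6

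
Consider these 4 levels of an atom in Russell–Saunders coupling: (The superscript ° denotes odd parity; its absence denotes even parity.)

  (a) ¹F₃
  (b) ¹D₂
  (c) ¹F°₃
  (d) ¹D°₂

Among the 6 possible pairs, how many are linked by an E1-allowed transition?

4

(a)–(b): forbidden (parity).
(a)–(c): allowed.
(a)–(d): allowed.
(b)–(c): allowed.
(b)–(d): allowed.
(c)–(d): forbidden (parity).
Allowed pairs: 4 of 6.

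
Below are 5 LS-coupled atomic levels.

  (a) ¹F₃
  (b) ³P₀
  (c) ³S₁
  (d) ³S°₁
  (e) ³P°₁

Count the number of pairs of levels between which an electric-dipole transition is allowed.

3

(a)–(b): forbidden (parity, ΔS, ΔL, ΔJ).
(a)–(c): forbidden (parity, ΔS, ΔL, ΔJ).
(a)–(d): forbidden (ΔS, ΔL, ΔJ).
(a)–(e): forbidden (ΔS, ΔL, ΔJ).
(b)–(c): forbidden (parity).
(b)–(d): allowed.
(b)–(e): allowed.
(c)–(d): forbidden (ΔL).
(c)–(e): allowed.
(d)–(e): forbidden (parity).
Allowed pairs: 3 of 10.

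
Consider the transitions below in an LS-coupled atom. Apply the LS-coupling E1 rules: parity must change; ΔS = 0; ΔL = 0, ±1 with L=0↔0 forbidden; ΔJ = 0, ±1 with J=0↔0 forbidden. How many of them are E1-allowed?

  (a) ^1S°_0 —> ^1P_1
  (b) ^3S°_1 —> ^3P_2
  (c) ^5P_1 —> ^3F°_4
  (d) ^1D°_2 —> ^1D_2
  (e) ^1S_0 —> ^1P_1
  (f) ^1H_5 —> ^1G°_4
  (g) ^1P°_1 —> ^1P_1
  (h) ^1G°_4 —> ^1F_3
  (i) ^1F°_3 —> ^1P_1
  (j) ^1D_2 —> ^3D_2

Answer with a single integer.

(a) allowed
(b) allowed
(c) forbidden (ΔS, ΔL, ΔJ fail)
(d) allowed
(e) forbidden (parity fails)
(f) allowed
(g) allowed
(h) allowed
(i) forbidden (ΔL, ΔJ fail)
(j) forbidden (parity, ΔS fail)
Total allowed: 6 of 10.

6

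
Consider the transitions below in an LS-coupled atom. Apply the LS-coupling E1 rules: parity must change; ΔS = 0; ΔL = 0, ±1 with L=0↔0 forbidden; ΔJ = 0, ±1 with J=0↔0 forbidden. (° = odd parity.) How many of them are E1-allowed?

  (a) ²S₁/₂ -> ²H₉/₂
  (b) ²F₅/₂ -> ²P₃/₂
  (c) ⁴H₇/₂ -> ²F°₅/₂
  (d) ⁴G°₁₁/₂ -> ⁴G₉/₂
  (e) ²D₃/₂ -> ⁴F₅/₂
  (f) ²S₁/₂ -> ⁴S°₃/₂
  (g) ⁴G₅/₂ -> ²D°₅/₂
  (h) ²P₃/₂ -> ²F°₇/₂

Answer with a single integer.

1

(a) forbidden (parity, ΔL, ΔJ fail)
(b) forbidden (parity, ΔL fail)
(c) forbidden (ΔS, ΔL fail)
(d) allowed
(e) forbidden (parity, ΔS fail)
(f) forbidden (ΔS, ΔL fail)
(g) forbidden (ΔS, ΔL fail)
(h) forbidden (ΔL, ΔJ fail)
Total allowed: 1 of 8.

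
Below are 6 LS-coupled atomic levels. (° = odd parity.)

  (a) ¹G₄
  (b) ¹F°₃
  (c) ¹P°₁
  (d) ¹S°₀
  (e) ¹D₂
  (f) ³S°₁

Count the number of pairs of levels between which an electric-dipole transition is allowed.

(a)–(b): allowed.
(a)–(c): forbidden (ΔL, ΔJ).
(a)–(d): forbidden (ΔL, ΔJ).
(a)–(e): forbidden (parity, ΔL, ΔJ).
(a)–(f): forbidden (ΔS, ΔL, ΔJ).
(b)–(c): forbidden (parity, ΔL, ΔJ).
(b)–(d): forbidden (parity, ΔL, ΔJ).
(b)–(e): allowed.
(b)–(f): forbidden (parity, ΔS, ΔL, ΔJ).
(c)–(d): forbidden (parity).
(c)–(e): allowed.
(c)–(f): forbidden (parity, ΔS).
(d)–(e): forbidden (ΔL, ΔJ).
(d)–(f): forbidden (parity, ΔS, ΔL).
(e)–(f): forbidden (ΔS, ΔL).
Allowed pairs: 3 of 15.

3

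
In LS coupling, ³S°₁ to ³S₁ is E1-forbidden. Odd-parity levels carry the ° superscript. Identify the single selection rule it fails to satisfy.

Initial level: S=1, L=0, J=1, parity odd. Final level: S=1, L=0, J=1, parity even.
Parity must change: odd → even — ok.
ΔS = 0: S: 1 → 1 — ok.
ΔL = 0, ±1 (not L=0↔0): L: 0 → 0, ΔL = +0 — fails.
ΔJ = 0, ±1 (not J=0↔0): J: 1 → 1, ΔJ = +0 — ok.

the L=0 ↔ L=0 exclusion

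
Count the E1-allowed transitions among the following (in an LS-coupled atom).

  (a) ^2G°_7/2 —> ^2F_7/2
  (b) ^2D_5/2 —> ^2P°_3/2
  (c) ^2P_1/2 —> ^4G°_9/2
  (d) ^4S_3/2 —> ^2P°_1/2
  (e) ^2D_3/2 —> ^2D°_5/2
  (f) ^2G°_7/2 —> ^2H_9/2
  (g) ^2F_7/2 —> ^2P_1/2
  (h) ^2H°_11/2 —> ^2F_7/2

4

(a) allowed
(b) allowed
(c) forbidden (ΔS, ΔL, ΔJ fail)
(d) forbidden (ΔS fails)
(e) allowed
(f) allowed
(g) forbidden (parity, ΔL, ΔJ fail)
(h) forbidden (ΔL, ΔJ fail)
Total allowed: 4 of 8.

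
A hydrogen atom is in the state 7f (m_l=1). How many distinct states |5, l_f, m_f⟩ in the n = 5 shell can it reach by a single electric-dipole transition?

E1 requires Δl = ±1, so l_f ∈ {2, 4}; with 0 ≤ l_f ≤ n_f−1 = 4, the allowed l_f values are {2, 4}.
For l_f = 2: m_f ∈ {m_i−1, m_i, m_i+1} ∩ [−2, 2] = {0, 1, 2} → 3 states.
For l_f = 4: m_f ∈ {m_i−1, m_i, m_i+1} ∩ [−4, 4] = {0, 1, 2} → 3 states.
Total: 6.

6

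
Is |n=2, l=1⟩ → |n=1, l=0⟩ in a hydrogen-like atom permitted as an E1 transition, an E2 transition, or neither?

Δl = 0 − 1 = -1; l_i + l_f = 1.
E1 (Δl = ±1): satisfied.
E2 (Δl = 0,±2, l_i+l_f ≥ 2): not satisfied.

E1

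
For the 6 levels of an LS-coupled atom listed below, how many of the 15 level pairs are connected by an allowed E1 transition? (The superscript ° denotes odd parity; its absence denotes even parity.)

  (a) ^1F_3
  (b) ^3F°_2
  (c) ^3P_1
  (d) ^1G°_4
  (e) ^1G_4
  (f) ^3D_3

3

(a)–(b): forbidden (ΔS).
(a)–(c): forbidden (parity, ΔS, ΔL, ΔJ).
(a)–(d): allowed.
(a)–(e): forbidden (parity).
(a)–(f): forbidden (parity, ΔS).
(b)–(c): forbidden (ΔL).
(b)–(d): forbidden (parity, ΔS, ΔJ).
(b)–(e): forbidden (ΔS, ΔJ).
(b)–(f): allowed.
(c)–(d): forbidden (ΔS, ΔL, ΔJ).
(c)–(e): forbidden (parity, ΔS, ΔL, ΔJ).
(c)–(f): forbidden (parity, ΔJ).
(d)–(e): allowed.
(d)–(f): forbidden (ΔS, ΔL).
(e)–(f): forbidden (parity, ΔS, ΔL).
Allowed pairs: 3 of 15.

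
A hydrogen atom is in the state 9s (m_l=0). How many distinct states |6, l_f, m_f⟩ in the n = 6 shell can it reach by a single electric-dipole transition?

3

E1 requires Δl = ±1, so l_f ∈ {-1, 1}; with 0 ≤ l_f ≤ n_f−1 = 5, the allowed l_f values are {1}.
For l_f = 1: m_f ∈ {m_i−1, m_i, m_i+1} ∩ [−1, 1] = {-1, 0, 1} → 3 states.
Total: 3.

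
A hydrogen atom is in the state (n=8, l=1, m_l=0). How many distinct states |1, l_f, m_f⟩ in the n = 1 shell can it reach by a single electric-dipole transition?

E1 requires Δl = ±1, so l_f ∈ {0, 2}; with 0 ≤ l_f ≤ n_f−1 = 0, the allowed l_f values are {0}.
For l_f = 0: m_f ∈ {m_i−1, m_i, m_i+1} ∩ [−0, 0] = {0} → 1 state.
Total: 1.

1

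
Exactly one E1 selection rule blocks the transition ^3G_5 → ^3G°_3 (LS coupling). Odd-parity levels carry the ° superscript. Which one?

the ΔJ = 0, ±1 rule

Reading off the term symbols: S 1→1, L 4→4, J 5→3, parity even→odd.
Parity must change: even → odd — passes.
ΔS = 0: S: 1 → 1 — passes.
ΔL = 0, ±1 (not L=0↔0): L: 4 → 4, ΔL = +0 — passes.
ΔJ = 0, ±1 (not J=0↔0): J: 5 → 3, ΔJ = -2 — fails.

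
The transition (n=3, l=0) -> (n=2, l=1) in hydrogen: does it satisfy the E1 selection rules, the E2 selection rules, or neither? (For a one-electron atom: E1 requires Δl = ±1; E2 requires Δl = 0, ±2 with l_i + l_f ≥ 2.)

E1

Δl = 1 − 0 = +1; l_i + l_f = 1.
E1 (Δl = ±1): satisfied.
E2 (Δl = 0,±2, l_i+l_f ≥ 2): not satisfied.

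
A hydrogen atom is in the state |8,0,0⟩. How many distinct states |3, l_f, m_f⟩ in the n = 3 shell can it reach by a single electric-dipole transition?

E1 requires Δl = ±1, so l_f ∈ {-1, 1}; with 0 ≤ l_f ≤ n_f−1 = 2, the allowed l_f values are {1}.
For l_f = 1: m_f ∈ {m_i−1, m_i, m_i+1} ∩ [−1, 1] = {-1, 0, 1} → 3 states.
Total: 3.

3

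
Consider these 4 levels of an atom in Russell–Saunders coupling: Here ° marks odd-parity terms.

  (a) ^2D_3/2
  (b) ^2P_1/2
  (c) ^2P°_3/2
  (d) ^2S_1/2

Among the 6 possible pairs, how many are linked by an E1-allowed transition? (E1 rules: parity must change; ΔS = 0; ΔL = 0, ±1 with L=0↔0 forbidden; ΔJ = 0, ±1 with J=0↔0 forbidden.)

3

(a)–(b): forbidden (parity).
(a)–(c): allowed.
(a)–(d): forbidden (parity, ΔL).
(b)–(c): allowed.
(b)–(d): forbidden (parity).
(c)–(d): allowed.
Allowed pairs: 3 of 6.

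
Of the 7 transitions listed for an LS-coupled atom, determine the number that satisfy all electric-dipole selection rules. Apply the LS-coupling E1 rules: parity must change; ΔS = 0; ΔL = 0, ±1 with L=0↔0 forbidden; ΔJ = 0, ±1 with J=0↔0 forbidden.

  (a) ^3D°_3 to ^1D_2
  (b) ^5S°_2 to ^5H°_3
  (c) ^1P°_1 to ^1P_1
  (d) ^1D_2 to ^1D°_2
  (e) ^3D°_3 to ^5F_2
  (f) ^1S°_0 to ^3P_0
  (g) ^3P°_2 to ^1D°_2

(a) forbidden (ΔS fails)
(b) forbidden (parity, ΔL fail)
(c) allowed
(d) allowed
(e) forbidden (ΔS fails)
(f) forbidden (ΔS, ΔJ fail)
(g) forbidden (parity, ΔS fail)
Total allowed: 2 of 7.

2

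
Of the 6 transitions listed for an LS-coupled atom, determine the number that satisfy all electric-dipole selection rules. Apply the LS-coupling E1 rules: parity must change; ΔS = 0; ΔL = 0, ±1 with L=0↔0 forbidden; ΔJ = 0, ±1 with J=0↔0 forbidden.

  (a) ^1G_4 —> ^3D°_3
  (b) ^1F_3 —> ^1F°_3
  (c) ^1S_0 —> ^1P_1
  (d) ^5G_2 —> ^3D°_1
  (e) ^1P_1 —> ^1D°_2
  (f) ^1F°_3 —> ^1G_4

(a) forbidden (ΔS, ΔL fail)
(b) allowed
(c) forbidden (parity fails)
(d) forbidden (ΔS, ΔL fail)
(e) allowed
(f) allowed
Total allowed: 3 of 6.

3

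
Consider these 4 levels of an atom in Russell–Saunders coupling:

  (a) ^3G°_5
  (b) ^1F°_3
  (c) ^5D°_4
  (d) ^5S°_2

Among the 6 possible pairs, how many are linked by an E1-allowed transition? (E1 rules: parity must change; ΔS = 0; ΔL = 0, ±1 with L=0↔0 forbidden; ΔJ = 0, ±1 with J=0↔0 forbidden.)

(a)–(b): forbidden (parity, ΔS, ΔJ).
(a)–(c): forbidden (parity, ΔS, ΔL).
(a)–(d): forbidden (parity, ΔS, ΔL, ΔJ).
(b)–(c): forbidden (parity, ΔS).
(b)–(d): forbidden (parity, ΔS, ΔL).
(c)–(d): forbidden (parity, ΔL, ΔJ).
Allowed pairs: 0 of 6.

0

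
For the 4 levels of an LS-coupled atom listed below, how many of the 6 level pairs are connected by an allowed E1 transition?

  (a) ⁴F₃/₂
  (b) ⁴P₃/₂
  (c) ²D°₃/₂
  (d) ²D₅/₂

1

(a)–(b): forbidden (parity, ΔL).
(a)–(c): forbidden (ΔS).
(a)–(d): forbidden (parity, ΔS).
(b)–(c): forbidden (ΔS).
(b)–(d): forbidden (parity, ΔS).
(c)–(d): allowed.
Allowed pairs: 1 of 6.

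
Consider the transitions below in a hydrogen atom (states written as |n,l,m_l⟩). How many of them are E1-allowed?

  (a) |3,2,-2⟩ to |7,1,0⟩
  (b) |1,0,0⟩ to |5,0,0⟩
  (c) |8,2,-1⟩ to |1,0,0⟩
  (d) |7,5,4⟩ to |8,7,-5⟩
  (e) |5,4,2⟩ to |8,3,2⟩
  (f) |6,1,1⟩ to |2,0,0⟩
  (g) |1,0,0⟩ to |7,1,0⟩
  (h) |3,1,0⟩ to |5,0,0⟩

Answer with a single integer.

(a) forbidden — Δm_l = +2 (E1 requires Δm_l = 0, ±1)
(b) forbidden — Δl = +0 (E1 requires Δl = ±1)
(c) forbidden — Δl = -2 (E1 requires Δl = ±1)
(d) forbidden — Δl = +2 (E1 requires Δl = ±1); Δm_l = -9 (E1 requires Δm_l = 0, ±1)
(e) allowed
(f) allowed
(g) allowed
(h) allowed
Total allowed: 4 of 8.

4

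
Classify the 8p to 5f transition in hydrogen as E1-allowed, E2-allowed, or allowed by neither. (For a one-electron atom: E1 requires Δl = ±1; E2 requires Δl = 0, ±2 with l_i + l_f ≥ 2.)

E2

Δl = 3 − 1 = +2; l_i + l_f = 4.
E1 (Δl = ±1): not satisfied.
E2 (Δl = 0,±2, l_i+l_f ≥ 2): satisfied.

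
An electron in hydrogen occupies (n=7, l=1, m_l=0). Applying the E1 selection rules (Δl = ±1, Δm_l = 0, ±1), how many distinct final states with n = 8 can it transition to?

E1 requires Δl = ±1, so l_f ∈ {0, 2}; with 0 ≤ l_f ≤ n_f−1 = 7, the allowed l_f values are {0, 2}.
For l_f = 0: m_f ∈ {m_i−1, m_i, m_i+1} ∩ [−0, 0] = {0} → 1 state.
For l_f = 2: m_f ∈ {m_i−1, m_i, m_i+1} ∩ [−2, 2] = {-1, 0, 1} → 3 states.
Total: 4.

4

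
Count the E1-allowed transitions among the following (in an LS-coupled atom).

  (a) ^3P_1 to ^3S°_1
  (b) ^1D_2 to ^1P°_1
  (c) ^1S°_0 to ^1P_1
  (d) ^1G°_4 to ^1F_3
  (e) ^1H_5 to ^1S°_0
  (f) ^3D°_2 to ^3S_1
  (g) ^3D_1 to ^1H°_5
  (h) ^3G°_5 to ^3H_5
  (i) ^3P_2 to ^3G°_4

(a) allowed
(b) allowed
(c) allowed
(d) allowed
(e) forbidden (ΔL, ΔJ fail)
(f) forbidden (ΔL fails)
(g) forbidden (ΔS, ΔL, ΔJ fail)
(h) allowed
(i) forbidden (ΔL, ΔJ fail)
Total allowed: 5 of 9.

5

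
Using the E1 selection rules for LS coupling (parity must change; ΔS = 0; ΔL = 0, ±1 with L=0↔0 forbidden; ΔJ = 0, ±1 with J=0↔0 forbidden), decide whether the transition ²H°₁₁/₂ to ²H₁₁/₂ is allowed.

allowed

Parity must change: odd → even — passes.
ΔS = 0: S: 1/2 → 1/2 — passes.
ΔL = 0, ±1 (not L=0↔0): L: 5 → 5, ΔL = +0 — passes.
ΔJ = 0, ±1 (not J=0↔0): J: 11/2 → 11/2, ΔJ = +0 — passes.
All four E1 rules are satisfied.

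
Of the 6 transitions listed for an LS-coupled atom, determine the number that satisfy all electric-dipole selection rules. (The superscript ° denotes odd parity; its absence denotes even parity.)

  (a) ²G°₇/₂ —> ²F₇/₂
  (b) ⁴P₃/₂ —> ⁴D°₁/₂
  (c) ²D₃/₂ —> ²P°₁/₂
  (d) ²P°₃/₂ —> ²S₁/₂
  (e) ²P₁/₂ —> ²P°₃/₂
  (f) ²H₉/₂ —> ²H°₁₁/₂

(a) allowed
(b) allowed
(c) allowed
(d) allowed
(e) allowed
(f) allowed
Total allowed: 6 of 6.

6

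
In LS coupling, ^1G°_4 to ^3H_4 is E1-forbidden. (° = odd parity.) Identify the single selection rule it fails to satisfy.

Initial level: S=0, L=4, J=4, parity odd. Final level: S=1, L=5, J=4, parity even.
Parity must change: odd → even — ok.
ΔS = 0: S: 0 → 1 — fails.
ΔL = 0, ±1 (not L=0↔0): L: 4 → 5, ΔL = +1 — ok.
ΔJ = 0, ±1 (not J=0↔0): J: 4 → 4, ΔJ = +0 — ok.

the ΔS = 0 rule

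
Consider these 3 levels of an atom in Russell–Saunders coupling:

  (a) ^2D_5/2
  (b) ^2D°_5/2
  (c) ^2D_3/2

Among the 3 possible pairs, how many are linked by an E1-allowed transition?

2

(a)–(b): allowed.
(a)–(c): forbidden (parity).
(b)–(c): allowed.
Allowed pairs: 2 of 3.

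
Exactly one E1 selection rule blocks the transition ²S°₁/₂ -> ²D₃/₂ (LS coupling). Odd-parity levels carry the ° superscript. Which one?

the ΔL = 0, ±1 rule

Initial level: S=1/2, L=0, J=1/2, parity odd. Final level: S=1/2, L=2, J=3/2, parity even.
Parity must change: odd → even — satisfied.
ΔS = 0: S: 1/2 → 1/2 — satisfied.
ΔL = 0, ±1 (not L=0↔0): L: 0 → 2, ΔL = +2 — violated.
ΔJ = 0, ±1 (not J=0↔0): J: 1/2 → 3/2, ΔJ = +1 — satisfied.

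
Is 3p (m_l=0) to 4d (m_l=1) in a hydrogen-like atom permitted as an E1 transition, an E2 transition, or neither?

Δl = 2 − 1 = +1; l_i + l_f = 3.
Δm_l = +1.
E1 (Δl = ±1, |Δm_l| ≤ 1): satisfied.
E2 (Δl = 0,±2, l_i+l_f ≥ 2, |Δm_l| ≤ 2): not satisfied.

E1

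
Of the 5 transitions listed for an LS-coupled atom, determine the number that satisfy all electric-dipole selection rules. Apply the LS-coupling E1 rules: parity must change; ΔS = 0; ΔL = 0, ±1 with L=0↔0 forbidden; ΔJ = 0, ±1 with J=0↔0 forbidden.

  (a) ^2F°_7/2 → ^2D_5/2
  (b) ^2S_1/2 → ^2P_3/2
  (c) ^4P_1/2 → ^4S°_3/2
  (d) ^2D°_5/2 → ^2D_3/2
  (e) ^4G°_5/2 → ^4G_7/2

4

(a) allowed
(b) forbidden (parity fails)
(c) allowed
(d) allowed
(e) allowed
Total allowed: 4 of 5.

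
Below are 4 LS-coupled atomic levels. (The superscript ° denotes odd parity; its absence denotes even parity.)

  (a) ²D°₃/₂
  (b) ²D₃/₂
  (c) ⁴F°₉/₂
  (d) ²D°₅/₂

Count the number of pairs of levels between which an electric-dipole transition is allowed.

(a)–(b): allowed.
(a)–(c): forbidden (parity, ΔS, ΔJ).
(a)–(d): forbidden (parity).
(b)–(c): forbidden (ΔS, ΔJ).
(b)–(d): allowed.
(c)–(d): forbidden (parity, ΔS, ΔJ).
Allowed pairs: 2 of 6.

2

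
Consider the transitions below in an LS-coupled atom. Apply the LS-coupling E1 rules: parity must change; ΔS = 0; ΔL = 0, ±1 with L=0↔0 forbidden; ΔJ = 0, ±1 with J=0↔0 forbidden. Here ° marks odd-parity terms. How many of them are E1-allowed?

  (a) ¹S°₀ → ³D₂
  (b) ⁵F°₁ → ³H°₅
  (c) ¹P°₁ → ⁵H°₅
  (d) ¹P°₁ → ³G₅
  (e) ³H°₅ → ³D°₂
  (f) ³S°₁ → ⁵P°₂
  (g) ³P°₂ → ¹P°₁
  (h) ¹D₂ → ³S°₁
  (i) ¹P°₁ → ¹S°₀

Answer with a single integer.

0

(a) forbidden (ΔS, ΔL, ΔJ fail)
(b) forbidden (parity, ΔS, ΔL, ΔJ fail)
(c) forbidden (parity, ΔS, ΔL, ΔJ fail)
(d) forbidden (ΔS, ΔL, ΔJ fail)
(e) forbidden (parity, ΔL, ΔJ fail)
(f) forbidden (parity, ΔS fail)
(g) forbidden (parity, ΔS fail)
(h) forbidden (ΔS, ΔL fail)
(i) forbidden (parity fails)
Total allowed: 0 of 9.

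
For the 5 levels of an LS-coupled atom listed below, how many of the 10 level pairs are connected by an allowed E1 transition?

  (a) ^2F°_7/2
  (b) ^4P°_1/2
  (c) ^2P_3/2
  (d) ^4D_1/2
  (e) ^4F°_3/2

(a)–(b): forbidden (parity, ΔS, ΔL, ΔJ).
(a)–(c): forbidden (ΔL, ΔJ).
(a)–(d): forbidden (ΔS, ΔJ).
(a)–(e): forbidden (parity, ΔS, ΔJ).
(b)–(c): forbidden (ΔS).
(b)–(d): allowed.
(b)–(e): forbidden (parity, ΔL).
(c)–(d): forbidden (parity, ΔS).
(c)–(e): forbidden (ΔS, ΔL).
(d)–(e): allowed.
Allowed pairs: 2 of 10.

2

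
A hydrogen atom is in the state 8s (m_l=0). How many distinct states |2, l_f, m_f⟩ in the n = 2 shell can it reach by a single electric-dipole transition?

3

E1 requires Δl = ±1, so l_f ∈ {-1, 1}; with 0 ≤ l_f ≤ n_f−1 = 1, the allowed l_f values are {1}.
For l_f = 1: m_f ∈ {m_i−1, m_i, m_i+1} ∩ [−1, 1] = {-1, 0, 1} → 3 states.
Total: 3.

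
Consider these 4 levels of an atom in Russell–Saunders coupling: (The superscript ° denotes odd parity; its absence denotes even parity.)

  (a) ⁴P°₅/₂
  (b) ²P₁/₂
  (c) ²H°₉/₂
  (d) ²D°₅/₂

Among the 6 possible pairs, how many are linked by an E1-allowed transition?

(a)–(b): forbidden (ΔS, ΔJ).
(a)–(c): forbidden (parity, ΔS, ΔL, ΔJ).
(a)–(d): forbidden (parity, ΔS).
(b)–(c): forbidden (ΔL, ΔJ).
(b)–(d): forbidden (ΔJ).
(c)–(d): forbidden (parity, ΔL, ΔJ).
Allowed pairs: 0 of 6.

0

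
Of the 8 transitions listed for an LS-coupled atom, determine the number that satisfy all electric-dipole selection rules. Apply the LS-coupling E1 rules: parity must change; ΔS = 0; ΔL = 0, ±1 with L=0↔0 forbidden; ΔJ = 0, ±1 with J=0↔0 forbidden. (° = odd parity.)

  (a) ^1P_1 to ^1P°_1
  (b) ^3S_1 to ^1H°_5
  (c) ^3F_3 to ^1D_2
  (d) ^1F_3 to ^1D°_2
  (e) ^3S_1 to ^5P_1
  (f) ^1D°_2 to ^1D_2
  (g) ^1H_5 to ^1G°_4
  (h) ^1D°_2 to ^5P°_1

4

(a) allowed
(b) forbidden (ΔS, ΔL, ΔJ fail)
(c) forbidden (parity, ΔS fail)
(d) allowed
(e) forbidden (parity, ΔS fail)
(f) allowed
(g) allowed
(h) forbidden (parity, ΔS fail)
Total allowed: 4 of 8.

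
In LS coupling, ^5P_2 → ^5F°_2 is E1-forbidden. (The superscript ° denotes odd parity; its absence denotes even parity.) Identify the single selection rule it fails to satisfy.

the ΔL = 0, ±1 rule

Initial level: S=2, L=1, J=2, parity even. Final level: S=2, L=3, J=2, parity odd.
Parity must change: even → odd — satisfied.
ΔS = 0: S: 2 → 2 — satisfied.
ΔL = 0, ±1 (not L=0↔0): L: 1 → 3, ΔL = +2 — violated.
ΔJ = 0, ±1 (not J=0↔0): J: 2 → 2, ΔJ = +0 — satisfied.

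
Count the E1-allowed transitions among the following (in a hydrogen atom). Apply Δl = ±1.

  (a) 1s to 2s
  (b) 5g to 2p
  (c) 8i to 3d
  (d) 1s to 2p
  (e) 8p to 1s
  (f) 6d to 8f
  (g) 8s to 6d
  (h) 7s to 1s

3

(a) forbidden — Δl = +0 (E1 requires Δl = ±1)
(b) forbidden — Δl = -3 (E1 requires Δl = ±1)
(c) forbidden — Δl = -4 (E1 requires Δl = ±1)
(d) allowed
(e) allowed
(f) allowed
(g) forbidden — Δl = +2 (E1 requires Δl = ±1)
(h) forbidden — Δl = +0 (E1 requires Δl = ±1)
Total allowed: 3 of 8.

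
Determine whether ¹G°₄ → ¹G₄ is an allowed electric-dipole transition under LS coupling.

Reading off the term symbols: S 0→0, L 4→4, J 4→4, parity odd→even.
Parity must change: odd → even — passes.
ΔL = 0, ±1 (not L=0↔0): L: 4 → 4, ΔL = +0 — passes.
ΔS = 0: S: 0 → 0 — passes.
ΔJ = 0, ±1 (not J=0↔0): J: 4 → 4, ΔJ = +0 — passes.
All four E1 rules are satisfied.

allowed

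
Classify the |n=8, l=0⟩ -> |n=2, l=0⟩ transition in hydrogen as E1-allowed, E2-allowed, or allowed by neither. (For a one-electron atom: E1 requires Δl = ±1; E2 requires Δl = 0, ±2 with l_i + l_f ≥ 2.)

Δl = 0 − 0 = +0; l_i + l_f = 0.
E1 (Δl = ±1): not satisfied.
E2 (Δl = 0,±2, l_i+l_f ≥ 2): not satisfied.

neither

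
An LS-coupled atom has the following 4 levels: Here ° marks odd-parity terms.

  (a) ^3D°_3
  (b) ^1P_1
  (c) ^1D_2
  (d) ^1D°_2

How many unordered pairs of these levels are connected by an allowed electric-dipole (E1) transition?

(a)–(b): forbidden (ΔS, ΔJ).
(a)–(c): forbidden (ΔS).
(a)–(d): forbidden (parity, ΔS).
(b)–(c): forbidden (parity).
(b)–(d): allowed.
(c)–(d): allowed.
Allowed pairs: 2 of 6.

2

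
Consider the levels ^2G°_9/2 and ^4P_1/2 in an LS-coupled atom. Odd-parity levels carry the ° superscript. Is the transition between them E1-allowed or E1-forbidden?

forbidden

Initial level: S=1/2, L=4, J=9/2, parity odd. Final level: S=3/2, L=1, J=1/2, parity even.
Parity must change: odd → even — ok.
ΔL = 0, ±1 (not L=0↔0): L: 4 → 1, ΔL = -3 — fails.
ΔJ = 0, ±1 (not J=0↔0): J: 9/2 → 1/2, ΔJ = -4 — fails.
ΔS = 0: S: 1/2 → 3/2 — fails.
Rule(s) violated: ΔS, ΔL, ΔJ.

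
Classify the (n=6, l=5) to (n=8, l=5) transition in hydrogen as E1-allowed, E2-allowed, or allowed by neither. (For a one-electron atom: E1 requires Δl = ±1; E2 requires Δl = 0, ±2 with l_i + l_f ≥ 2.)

Δl = 5 − 5 = +0; l_i + l_f = 10.
E1 (Δl = ±1): not satisfied.
E2 (Δl = 0,±2, l_i+l_f ≥ 2): satisfied.

E2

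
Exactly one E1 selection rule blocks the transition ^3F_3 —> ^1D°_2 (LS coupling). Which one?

the ΔS = 0 rule

Reading off the term symbols: S 1→0, L 3→2, J 3→2, parity even→odd.
ΔJ = 0, ±1 (not J=0↔0): J: 3 → 2, ΔJ = -1 — ok.
ΔL = 0, ±1 (not L=0↔0): L: 3 → 2, ΔL = -1 — ok.
ΔS = 0: S: 1 → 0 — fails.
Parity must change: even → odd — ok.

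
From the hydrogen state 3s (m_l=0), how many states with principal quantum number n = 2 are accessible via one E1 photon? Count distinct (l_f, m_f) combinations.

3

E1 requires Δl = ±1, so l_f ∈ {-1, 1}; with 0 ≤ l_f ≤ n_f−1 = 1, the allowed l_f values are {1}.
For l_f = 1: m_f ∈ {m_i−1, m_i, m_i+1} ∩ [−1, 1] = {-1, 0, 1} → 3 states.
Total: 3.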